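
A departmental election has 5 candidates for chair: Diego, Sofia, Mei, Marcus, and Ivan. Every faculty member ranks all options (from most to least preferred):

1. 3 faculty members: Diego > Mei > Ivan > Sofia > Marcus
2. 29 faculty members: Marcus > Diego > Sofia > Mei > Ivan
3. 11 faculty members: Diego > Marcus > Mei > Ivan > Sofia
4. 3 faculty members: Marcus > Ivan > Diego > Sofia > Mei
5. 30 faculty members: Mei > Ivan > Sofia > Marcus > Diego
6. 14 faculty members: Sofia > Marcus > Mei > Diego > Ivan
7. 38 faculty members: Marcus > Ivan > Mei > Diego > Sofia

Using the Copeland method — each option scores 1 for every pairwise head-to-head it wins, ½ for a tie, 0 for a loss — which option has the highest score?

Diego: beats Sofia; loses to Mei, Marcus, and Ivan → score 1.
Sofia: loses to Diego, Mei, Marcus, and Ivan → score 0.
Mei: beats Diego, Sofia, and Ivan; loses to Marcus → score 3.
Marcus: beats Diego, Sofia, Mei, and Ivan → score 4.
Ivan: beats Diego and Sofia; loses to Mei and Marcus → score 2.
Marcus has the best pairwise record.

Marcus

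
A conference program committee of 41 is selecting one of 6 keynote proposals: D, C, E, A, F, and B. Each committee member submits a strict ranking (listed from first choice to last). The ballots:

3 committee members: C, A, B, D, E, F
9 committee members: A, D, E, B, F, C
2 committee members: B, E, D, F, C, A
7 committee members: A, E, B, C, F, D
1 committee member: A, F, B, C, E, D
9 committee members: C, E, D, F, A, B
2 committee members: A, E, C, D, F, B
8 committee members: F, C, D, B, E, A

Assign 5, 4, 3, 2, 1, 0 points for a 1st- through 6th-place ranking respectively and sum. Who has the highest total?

E

D: 3·2 + 9·4 + 2·3 + 7·0 + 1·0 + 9·3 + 2·2 + 8·3 = 103
C: 3·5 + 9·0 + 2·1 + 7·2 + 1·2 + 9·5 + 2·3 + 8·4 = 116
E: 3·1 + 9·3 + 2·4 + 7·4 + 1·1 + 9·4 + 2·4 + 8·1 = 119
A: 3·4 + 9·5 + 2·0 + 7·5 + 1·5 + 9·1 + 2·5 + 8·0 = 116
F: 3·0 + 9·1 + 2·2 + 7·1 + 1·4 + 9·2 + 2·1 + 8·5 = 84
B: 3·3 + 9·2 + 2·5 + 7·3 + 1·3 + 9·0 + 2·0 + 8·2 = 77
E has the highest Borda score (119).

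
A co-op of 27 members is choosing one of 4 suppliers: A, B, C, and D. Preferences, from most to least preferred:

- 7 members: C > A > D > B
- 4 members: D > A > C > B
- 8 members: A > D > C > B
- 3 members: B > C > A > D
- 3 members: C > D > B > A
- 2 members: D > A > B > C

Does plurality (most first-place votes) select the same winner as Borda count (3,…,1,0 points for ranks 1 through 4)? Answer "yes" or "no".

no

Plurality — first-place votes: A 8, B 3, C 10, D 6. Winner: C.
Borda — scores: A 53, B 14, C 48, D 47. Winner: A.
The two methods disagree.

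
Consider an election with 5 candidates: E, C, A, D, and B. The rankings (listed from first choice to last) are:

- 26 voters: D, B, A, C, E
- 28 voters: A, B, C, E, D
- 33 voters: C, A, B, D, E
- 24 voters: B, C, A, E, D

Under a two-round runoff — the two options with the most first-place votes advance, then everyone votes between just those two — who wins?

C

Round 1 first-place votes: E 0, C 33, A 28, D 26, B 24.
C and A advance.
Runoff: C is preferred to A by 57 voters; A by 54.
C wins the runoff.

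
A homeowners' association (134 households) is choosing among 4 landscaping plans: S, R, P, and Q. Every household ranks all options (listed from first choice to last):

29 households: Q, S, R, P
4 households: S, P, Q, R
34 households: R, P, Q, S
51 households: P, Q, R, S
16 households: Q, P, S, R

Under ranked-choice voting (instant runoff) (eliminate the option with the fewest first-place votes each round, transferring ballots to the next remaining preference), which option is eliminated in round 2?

Round 1: S 4, R 34, P 51, Q 45. Eliminate S.
Round 2: R 34, P 55, Q 45. Eliminate R.

R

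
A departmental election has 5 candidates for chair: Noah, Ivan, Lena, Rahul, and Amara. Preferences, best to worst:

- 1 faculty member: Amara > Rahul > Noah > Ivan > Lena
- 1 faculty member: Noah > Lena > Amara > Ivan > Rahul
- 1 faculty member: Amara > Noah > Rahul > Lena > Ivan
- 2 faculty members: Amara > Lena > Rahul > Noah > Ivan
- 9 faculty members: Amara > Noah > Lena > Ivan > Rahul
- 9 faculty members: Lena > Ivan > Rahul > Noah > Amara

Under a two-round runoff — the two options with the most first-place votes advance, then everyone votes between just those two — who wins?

Amara

Round 1 first-place votes: Noah 1, Ivan 0, Lena 9, Rahul 0, Amara 13.
Amara and Lena advance.
Runoff: Amara is preferred to Lena by 13 voters; Lena by 10.
Amara wins the runoff.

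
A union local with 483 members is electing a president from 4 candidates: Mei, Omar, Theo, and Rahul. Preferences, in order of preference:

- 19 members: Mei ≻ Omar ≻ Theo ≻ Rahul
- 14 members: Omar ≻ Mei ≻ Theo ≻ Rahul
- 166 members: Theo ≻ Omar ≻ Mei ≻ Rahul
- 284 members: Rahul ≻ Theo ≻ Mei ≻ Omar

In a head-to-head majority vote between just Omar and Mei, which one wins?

Mei

Voters preferring Omar to Mei: 180; preferring Mei to Omar: 303.
Mei wins the head-to-head.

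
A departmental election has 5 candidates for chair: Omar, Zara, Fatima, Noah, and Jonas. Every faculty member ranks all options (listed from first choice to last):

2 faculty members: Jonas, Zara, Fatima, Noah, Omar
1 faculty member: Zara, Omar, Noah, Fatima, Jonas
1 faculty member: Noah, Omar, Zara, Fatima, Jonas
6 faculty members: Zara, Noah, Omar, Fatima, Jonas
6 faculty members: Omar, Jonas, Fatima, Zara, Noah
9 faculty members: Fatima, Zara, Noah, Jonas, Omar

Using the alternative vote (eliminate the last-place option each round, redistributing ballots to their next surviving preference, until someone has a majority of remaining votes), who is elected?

Round 1: Omar 6, Zara 7, Fatima 9, Noah 1, Jonas 2. Eliminate Noah.
Round 2: Omar 7, Zara 7, Fatima 9, Jonas 2. Eliminate Jonas.
Round 3: Omar 7, Zara 9, Fatima 9. Eliminate Omar.
Round 4: Zara 10, Fatima 15. Fatima has a majority.

Fatima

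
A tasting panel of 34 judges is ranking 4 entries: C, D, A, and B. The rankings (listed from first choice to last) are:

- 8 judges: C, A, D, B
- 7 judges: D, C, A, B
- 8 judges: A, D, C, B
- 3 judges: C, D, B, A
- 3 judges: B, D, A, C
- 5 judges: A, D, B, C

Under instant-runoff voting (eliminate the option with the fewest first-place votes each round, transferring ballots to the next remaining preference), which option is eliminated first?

B

Round 1: C 11, D 7, A 13, B 3. Eliminate B.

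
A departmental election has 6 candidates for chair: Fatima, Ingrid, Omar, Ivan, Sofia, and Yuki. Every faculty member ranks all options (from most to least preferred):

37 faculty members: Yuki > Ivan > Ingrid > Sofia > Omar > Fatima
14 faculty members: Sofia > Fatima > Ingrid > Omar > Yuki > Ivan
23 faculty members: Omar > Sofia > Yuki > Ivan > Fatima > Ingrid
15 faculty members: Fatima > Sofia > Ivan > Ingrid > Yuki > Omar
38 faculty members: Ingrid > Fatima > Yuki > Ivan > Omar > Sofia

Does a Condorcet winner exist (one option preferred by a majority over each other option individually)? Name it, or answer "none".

none

Checking pairwise contests:
Ingrid beats Fatima 75–52.
Ivan beats Ingrid 75–52.
Fatima beats Omar 67–60.
Fatima beats Ivan 67–60.
Ingrid beats Sofia 75–52.
Fatima beats Yuki 67–60.
Every option loses at least one head-to-head, so there is no Condorcet winner.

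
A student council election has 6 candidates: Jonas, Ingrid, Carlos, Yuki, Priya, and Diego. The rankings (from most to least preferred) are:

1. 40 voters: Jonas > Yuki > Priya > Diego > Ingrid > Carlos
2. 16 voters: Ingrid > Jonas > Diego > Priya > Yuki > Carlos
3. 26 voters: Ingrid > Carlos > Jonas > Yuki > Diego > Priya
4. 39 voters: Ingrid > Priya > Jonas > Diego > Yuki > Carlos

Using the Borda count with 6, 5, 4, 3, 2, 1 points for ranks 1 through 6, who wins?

Jonas: 40·6 + 16·5 + 26·4 + 39·4 = 580
Ingrid: 40·2 + 16·6 + 26·6 + 39·6 = 566
Carlos: 40·1 + 16·1 + 26·5 + 39·1 = 225
Yuki: 40·5 + 16·2 + 26·3 + 39·2 = 388
Priya: 40·4 + 16·3 + 26·1 + 39·5 = 429
Diego: 40·3 + 16·4 + 26·2 + 39·3 = 353
Jonas has the highest Borda score (580).

Jonas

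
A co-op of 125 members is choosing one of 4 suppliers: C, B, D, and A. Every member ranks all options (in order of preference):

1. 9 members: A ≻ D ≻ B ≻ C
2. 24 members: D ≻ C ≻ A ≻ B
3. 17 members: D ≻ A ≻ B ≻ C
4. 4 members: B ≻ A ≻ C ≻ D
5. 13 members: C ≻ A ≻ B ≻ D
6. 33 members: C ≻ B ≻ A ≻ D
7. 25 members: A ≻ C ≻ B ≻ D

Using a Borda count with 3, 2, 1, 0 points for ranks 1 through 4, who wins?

C: 9·0 + 24·2 + 17·0 + 4·1 + 13·3 + 33·3 + 25·2 = 240
B: 9·1 + 24·0 + 17·1 + 4·3 + 13·1 + 33·2 + 25·1 = 142
D: 9·2 + 24·3 + 17·3 + 4·0 + 13·0 + 33·0 + 25·0 = 141
A: 9·3 + 24·1 + 17·2 + 4·2 + 13·2 + 33·1 + 25·3 = 227
C has the highest Borda score (240).

C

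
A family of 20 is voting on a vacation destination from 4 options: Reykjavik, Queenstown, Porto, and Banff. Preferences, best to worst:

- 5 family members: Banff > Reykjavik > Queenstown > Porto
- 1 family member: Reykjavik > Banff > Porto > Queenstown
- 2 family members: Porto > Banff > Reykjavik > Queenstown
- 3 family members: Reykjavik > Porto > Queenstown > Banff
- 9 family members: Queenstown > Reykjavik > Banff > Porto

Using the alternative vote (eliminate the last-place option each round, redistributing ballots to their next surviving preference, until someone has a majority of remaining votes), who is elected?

Round 1: Reykjavik 4, Queenstown 9, Porto 2, Banff 5. Eliminate Porto.
Round 2: Reykjavik 4, Queenstown 9, Banff 7. Eliminate Reykjavik.
Round 3: Queenstown 12, Banff 8. Queenstown has a majority.

Queenstown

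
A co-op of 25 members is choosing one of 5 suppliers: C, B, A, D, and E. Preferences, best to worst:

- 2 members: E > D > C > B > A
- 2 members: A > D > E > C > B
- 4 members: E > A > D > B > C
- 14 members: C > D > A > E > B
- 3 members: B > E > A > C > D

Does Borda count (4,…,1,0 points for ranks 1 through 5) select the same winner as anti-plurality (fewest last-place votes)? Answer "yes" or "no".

Borda — scores: C 65, B 18, A 54, D 62, E 51. Winner: C.
Anti-plurality — last-place votes: C 4, B 16, A 2, D 3, E 0. Winner: E.
The two methods disagree.

no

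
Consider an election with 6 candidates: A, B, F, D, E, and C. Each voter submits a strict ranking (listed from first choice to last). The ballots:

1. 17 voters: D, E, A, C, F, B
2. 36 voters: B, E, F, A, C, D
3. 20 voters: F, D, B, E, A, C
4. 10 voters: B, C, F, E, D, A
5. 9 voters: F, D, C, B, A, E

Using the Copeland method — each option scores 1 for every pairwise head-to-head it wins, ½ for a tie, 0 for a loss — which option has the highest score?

A: beats C; loses to B, F, D, and E → score 1.
B: beats A, E, and C; ties F and D → score 4.
F: beats A, D, and C; ties B; loses to E → score 3.5.
D: beats A; ties B, E, and C; loses to F → score 2.5.
E: beats A, F, and C; ties D; loses to B → score 3.5.
C: ties D; loses to A, B, F, and E → score 0.5.
B has the best pairwise record.

B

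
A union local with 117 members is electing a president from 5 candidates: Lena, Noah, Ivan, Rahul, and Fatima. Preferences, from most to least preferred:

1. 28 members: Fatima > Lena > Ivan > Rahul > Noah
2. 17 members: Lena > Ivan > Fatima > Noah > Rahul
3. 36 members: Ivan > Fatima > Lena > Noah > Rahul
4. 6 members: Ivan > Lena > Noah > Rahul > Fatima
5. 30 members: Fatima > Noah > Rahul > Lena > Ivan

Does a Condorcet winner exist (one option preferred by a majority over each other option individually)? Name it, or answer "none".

Checking pairwise contests:
Fatima beats Lena 94–23.
Lena beats Noah 87–30.
Lena beats Ivan 75–42.
Lena beats Rahul 87–30.
Ivan beats Fatima 59–58.
Every option loses at least one head-to-head, so there is no Condorcet winner.

none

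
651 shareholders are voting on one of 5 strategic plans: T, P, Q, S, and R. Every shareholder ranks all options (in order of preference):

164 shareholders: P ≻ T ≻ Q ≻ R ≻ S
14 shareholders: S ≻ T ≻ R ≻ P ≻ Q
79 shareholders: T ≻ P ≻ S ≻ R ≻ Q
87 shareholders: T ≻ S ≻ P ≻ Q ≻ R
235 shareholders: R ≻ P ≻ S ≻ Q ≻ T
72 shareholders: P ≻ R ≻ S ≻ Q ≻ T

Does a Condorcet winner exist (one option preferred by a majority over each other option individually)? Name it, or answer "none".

P

P vs T: 471–180 for P.
P vs Q: 651–0 for P.
P vs S: 550–101 for P.
P vs R: 402–249 for P.
P beats every other option head-to-head.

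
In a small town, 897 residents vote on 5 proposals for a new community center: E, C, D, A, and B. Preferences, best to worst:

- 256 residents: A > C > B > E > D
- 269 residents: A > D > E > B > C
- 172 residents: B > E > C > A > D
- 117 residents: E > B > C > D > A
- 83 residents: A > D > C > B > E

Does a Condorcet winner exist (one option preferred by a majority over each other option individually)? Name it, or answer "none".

A vs E: 608–289 for A.
A vs C: 608–289 for A.
A vs D: 780–117 for A.
A vs B: 608–289 for A.
A beats every other option head-to-head.

A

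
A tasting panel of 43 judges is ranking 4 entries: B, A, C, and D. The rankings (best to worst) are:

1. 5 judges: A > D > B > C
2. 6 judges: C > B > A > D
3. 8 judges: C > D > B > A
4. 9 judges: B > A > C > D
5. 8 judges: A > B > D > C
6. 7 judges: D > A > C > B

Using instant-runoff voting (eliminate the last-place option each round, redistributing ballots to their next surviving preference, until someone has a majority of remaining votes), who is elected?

A

Round 1: B 9, A 13, C 14, D 7. Eliminate D.
Round 2: B 9, A 20, C 14. Eliminate B.
Round 3: A 29, C 14. A has a majority.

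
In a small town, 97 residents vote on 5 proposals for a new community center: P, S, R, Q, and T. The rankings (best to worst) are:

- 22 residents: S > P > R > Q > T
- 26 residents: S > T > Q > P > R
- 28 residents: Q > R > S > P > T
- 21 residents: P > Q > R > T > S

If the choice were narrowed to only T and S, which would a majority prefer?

Voters preferring T to S: 21; preferring S to T: 76.
S wins the head-to-head.

S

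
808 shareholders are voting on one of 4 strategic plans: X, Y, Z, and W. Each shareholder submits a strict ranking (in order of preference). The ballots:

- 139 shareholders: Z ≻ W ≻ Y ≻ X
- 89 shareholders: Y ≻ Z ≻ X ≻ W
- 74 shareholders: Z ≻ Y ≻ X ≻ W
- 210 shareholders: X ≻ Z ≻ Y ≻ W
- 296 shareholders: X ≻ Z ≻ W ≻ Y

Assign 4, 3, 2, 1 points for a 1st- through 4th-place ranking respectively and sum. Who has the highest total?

X: 139·1 + 89·2 + 74·2 + 210·4 + 296·4 = 2489
Y: 139·2 + 89·4 + 74·3 + 210·2 + 296·1 = 1572
Z: 139·4 + 89·3 + 74·4 + 210·3 + 296·3 = 2637
W: 139·3 + 89·1 + 74·1 + 210·1 + 296·2 = 1382
Z has the highest Borda score (2637).

Z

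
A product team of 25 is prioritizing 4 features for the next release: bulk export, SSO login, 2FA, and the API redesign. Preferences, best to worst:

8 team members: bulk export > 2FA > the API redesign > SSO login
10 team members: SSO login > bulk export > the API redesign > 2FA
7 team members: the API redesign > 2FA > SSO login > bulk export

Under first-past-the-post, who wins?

First-place votes: bulk export 8, SSO login 10, 2FA 0, the API redesign 7.
SSO login has the most first-place votes.

SSO login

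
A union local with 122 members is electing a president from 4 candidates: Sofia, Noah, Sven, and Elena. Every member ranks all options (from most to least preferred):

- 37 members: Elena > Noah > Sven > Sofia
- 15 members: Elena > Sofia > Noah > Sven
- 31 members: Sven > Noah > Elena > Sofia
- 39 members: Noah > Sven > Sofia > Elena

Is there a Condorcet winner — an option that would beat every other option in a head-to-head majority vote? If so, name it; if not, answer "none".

Noah

Noah vs Sofia: 107–15 for Noah.
Noah vs Sven: 91–31 for Noah.
Noah vs Elena: 70–52 for Noah.
Noah beats every other option head-to-head.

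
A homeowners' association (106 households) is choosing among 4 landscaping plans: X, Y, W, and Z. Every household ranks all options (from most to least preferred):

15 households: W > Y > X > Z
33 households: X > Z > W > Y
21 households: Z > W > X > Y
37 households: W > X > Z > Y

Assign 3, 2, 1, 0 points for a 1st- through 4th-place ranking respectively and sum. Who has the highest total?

X: 15·1 + 33·3 + 21·1 + 37·2 = 209
Y: 15·2 + 33·0 + 21·0 + 37·0 = 30
W: 15·3 + 33·1 + 21·2 + 37·3 = 231
Z: 15·0 + 33·2 + 21·3 + 37·1 = 166
W has the highest Borda score (231).

W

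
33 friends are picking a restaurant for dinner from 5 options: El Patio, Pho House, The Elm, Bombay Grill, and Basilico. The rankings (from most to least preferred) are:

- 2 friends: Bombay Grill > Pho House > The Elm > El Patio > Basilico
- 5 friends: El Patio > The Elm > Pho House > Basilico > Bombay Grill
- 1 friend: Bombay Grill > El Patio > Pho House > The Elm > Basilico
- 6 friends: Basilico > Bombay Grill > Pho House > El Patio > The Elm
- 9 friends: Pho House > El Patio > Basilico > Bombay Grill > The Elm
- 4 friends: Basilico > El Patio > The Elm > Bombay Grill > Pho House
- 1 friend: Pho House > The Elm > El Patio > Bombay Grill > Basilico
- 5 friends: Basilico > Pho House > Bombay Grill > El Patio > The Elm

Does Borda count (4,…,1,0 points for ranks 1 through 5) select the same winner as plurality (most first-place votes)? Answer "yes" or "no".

Borda — scores: El Patio 77, Pho House 85, The Elm 31, Bombay Grill 54, Basilico 83. Winner: Pho House.
Plurality — first-place votes: El Patio 5, Pho House 10, The Elm 0, Bombay Grill 3, Basilico 15. Winner: Basilico.
The two methods disagree.

no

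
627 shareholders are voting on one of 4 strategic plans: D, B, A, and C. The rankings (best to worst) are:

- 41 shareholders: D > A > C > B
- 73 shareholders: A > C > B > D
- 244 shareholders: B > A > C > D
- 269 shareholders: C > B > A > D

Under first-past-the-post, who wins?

C

First-place votes: D 41, B 244, A 73, C 269.
C has the most first-place votes.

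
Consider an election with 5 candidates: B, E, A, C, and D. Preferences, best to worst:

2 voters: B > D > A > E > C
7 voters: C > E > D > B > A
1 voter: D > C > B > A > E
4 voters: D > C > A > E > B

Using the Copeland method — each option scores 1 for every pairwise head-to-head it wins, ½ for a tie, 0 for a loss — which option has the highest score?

B: beats A; loses to E, C, and D → score 1.
E: beats B; ties A and D; loses to C → score 2.
A: ties E; loses to B, C, and D → score 0.5.
C: beats B, E, and A; ties D → score 3.5.
D: beats B and A; ties E and C → score 3.
C has the best pairwise record.

C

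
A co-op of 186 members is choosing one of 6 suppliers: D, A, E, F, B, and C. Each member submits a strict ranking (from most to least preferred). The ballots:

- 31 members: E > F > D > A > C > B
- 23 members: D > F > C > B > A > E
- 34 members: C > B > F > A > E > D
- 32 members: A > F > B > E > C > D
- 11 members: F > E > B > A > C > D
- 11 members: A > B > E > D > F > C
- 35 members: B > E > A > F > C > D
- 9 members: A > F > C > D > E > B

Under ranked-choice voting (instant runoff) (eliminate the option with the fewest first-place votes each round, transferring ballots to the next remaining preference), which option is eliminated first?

Round 1: D 23, A 52, E 31, F 11, B 35, C 34. Eliminate F.

F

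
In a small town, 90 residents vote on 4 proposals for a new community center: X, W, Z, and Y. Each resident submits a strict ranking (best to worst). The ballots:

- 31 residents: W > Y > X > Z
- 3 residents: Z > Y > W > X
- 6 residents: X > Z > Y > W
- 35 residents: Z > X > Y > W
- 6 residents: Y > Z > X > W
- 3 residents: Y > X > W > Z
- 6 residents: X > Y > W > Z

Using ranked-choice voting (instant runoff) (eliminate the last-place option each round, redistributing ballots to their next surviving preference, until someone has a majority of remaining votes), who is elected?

Round 1: X 12, W 31, Z 38, Y 9. Eliminate Y.
Round 2: X 15, W 31, Z 44. Eliminate X.
Round 3: W 40, Z 50. Z has a majority.

Z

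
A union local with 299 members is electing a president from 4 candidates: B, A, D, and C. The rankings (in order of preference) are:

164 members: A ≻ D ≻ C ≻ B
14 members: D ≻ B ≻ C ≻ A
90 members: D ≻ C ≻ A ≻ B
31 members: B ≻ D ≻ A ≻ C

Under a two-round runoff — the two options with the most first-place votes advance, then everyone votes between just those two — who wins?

A

Round 1 first-place votes: B 31, A 164, D 104, C 0.
A and D advance.
Runoff: A is preferred to D by 164 voters; D by 135.
A wins the runoff.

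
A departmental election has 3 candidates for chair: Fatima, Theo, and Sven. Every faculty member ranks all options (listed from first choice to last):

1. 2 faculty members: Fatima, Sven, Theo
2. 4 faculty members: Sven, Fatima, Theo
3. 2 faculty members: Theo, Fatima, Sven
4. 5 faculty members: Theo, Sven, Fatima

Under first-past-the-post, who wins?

Theo

First-place votes: Fatima 2, Theo 7, Sven 4.
Theo has the most first-place votes.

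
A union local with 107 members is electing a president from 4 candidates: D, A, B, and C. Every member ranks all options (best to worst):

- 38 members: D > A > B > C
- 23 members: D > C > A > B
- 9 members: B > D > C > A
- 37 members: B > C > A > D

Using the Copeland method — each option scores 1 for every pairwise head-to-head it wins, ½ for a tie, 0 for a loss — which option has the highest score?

D: beats A, B, and C → score 3.
A: beats B; loses to D and C → score 1.
B: beats C; loses to D and A → score 1.
C: beats A; loses to D and B → score 1.
D has the best pairwise record.

D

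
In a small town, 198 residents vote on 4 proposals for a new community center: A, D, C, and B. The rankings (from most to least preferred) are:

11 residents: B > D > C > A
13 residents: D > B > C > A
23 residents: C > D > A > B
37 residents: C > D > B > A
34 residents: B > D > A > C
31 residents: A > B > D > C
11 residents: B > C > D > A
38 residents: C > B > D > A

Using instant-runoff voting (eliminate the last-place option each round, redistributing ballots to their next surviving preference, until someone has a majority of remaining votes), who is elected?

Round 1: A 31, D 13, C 98, B 56. Eliminate D.
Round 2: A 31, C 98, B 69. Eliminate A.
Round 3: C 98, B 100. B has a majority.

B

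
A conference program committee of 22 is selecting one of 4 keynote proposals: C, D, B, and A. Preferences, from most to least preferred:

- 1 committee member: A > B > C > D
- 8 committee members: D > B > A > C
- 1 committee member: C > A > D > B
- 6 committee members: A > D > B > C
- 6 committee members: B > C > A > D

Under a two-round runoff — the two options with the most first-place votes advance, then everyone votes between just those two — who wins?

A

Round 1 first-place votes: C 1, D 8, B 6, A 7.
D and A advance.
Runoff: D is preferred to A by 8 voters; A by 14.
A wins the runoff.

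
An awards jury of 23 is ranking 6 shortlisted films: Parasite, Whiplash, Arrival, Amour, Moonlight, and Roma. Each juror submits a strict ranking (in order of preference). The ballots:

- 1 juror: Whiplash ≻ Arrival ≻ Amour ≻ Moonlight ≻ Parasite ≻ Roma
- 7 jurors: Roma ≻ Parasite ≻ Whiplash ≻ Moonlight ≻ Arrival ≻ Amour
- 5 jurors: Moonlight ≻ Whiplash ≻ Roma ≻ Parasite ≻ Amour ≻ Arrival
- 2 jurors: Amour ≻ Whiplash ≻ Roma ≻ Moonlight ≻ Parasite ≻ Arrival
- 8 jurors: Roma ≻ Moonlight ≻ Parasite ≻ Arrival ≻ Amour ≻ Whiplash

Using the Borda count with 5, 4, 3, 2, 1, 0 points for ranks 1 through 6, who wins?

Parasite: 1·1 + 7·4 + 5·2 + 2·1 + 8·3 = 65
Whiplash: 1·5 + 7·3 + 5·4 + 2·4 + 8·0 = 54
Arrival: 1·4 + 7·1 + 5·0 + 2·0 + 8·2 = 27
Amour: 1·3 + 7·0 + 5·1 + 2·5 + 8·1 = 26
Moonlight: 1·2 + 7·2 + 5·5 + 2·2 + 8·4 = 77
Roma: 1·0 + 7·5 + 5·3 + 2·3 + 8·5 = 96
Roma has the highest Borda score (96).

Roma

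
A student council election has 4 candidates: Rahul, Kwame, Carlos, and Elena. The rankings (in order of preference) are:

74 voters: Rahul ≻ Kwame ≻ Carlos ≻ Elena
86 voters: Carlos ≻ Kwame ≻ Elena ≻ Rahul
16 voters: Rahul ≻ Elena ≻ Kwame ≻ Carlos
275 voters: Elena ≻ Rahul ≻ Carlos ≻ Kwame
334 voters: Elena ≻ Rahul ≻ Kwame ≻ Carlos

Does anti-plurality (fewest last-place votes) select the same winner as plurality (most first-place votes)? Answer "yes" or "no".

yes

Anti-plurality — last-place votes: Rahul 86, Kwame 275, Carlos 350, Elena 74. Winner: Elena.
Plurality — first-place votes: Rahul 90, Kwame 0, Carlos 86, Elena 609. Winner: Elena.
The two methods agree.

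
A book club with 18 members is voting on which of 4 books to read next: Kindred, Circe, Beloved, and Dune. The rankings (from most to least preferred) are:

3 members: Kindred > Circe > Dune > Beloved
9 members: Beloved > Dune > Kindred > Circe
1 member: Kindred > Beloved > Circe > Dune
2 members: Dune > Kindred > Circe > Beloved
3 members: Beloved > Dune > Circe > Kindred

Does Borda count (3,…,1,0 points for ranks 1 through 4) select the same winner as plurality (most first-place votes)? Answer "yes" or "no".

Borda — scores: Kindred 25, Circe 12, Beloved 38, Dune 33. Winner: Beloved.
Plurality — first-place votes: Kindred 4, Circe 0, Beloved 12, Dune 2. Winner: Beloved.
The two methods agree.

yes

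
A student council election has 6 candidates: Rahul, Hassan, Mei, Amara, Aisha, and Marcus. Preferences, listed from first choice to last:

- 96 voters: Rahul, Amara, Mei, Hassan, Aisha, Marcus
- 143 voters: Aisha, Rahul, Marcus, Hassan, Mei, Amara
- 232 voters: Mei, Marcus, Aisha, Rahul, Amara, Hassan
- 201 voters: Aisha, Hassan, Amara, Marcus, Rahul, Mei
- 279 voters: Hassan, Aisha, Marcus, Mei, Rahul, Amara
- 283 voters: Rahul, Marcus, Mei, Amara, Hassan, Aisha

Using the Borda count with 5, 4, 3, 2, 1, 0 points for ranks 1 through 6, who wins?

Marcus

Rahul: 96·5 + 143·4 + 232·2 + 201·1 + 279·1 + 283·5 = 3411
Hassan: 96·2 + 143·2 + 232·0 + 201·4 + 279·5 + 283·1 = 2960
Mei: 96·3 + 143·1 + 232·5 + 201·0 + 279·2 + 283·3 = 2998
Amara: 96·4 + 143·0 + 232·1 + 201·3 + 279·0 + 283·2 = 1785
Aisha: 96·1 + 143·5 + 232·3 + 201·5 + 279·4 + 283·0 = 3628
Marcus: 96·0 + 143·3 + 232·4 + 201·2 + 279·3 + 283·4 = 3728
Marcus has the highest Borda score (3728).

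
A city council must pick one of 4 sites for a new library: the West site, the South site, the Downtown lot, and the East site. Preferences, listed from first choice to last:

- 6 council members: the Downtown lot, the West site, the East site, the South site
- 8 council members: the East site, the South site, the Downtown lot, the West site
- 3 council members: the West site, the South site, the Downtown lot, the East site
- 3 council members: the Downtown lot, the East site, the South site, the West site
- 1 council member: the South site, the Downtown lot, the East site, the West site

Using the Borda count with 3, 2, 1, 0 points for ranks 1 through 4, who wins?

the West site: 6·2 + 8·0 + 3·3 + 3·0 + 1·0 = 21
the South site: 6·0 + 8·2 + 3·2 + 3·1 + 1·3 = 28
the Downtown lot: 6·3 + 8·1 + 3·1 + 3·3 + 1·2 = 40
the East site: 6·1 + 8·3 + 3·0 + 3·2 + 1·1 = 37
the Downtown lot has the highest Borda score (40).

the Downtown lot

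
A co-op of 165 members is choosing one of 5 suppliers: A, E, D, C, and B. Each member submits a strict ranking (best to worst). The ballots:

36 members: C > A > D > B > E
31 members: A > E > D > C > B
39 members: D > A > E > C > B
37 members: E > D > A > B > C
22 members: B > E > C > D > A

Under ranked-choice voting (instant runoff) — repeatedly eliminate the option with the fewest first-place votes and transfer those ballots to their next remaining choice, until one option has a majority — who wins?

E

Round 1: A 31, E 37, D 39, C 36, B 22. Eliminate B.
Round 2: A 31, E 59, D 39, C 36. Eliminate A.
Round 3: E 90, D 39, C 36. E has a majority.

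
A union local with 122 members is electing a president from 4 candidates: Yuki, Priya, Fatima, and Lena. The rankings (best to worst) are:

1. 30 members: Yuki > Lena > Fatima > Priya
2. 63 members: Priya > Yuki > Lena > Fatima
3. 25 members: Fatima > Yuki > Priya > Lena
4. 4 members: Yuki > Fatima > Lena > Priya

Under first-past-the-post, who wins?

Priya

First-place votes: Yuki 34, Priya 63, Fatima 25, Lena 0.
Priya has the most first-place votes.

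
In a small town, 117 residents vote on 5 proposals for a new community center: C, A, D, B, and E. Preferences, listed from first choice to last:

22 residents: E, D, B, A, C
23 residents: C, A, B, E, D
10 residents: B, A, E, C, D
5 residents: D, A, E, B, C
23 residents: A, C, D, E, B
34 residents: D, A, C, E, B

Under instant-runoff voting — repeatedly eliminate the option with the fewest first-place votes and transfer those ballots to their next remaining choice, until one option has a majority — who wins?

D

Round 1: C 23, A 23, D 39, B 10, E 22. Eliminate B.
Round 2: C 23, A 33, D 39, E 22. Eliminate E.
Round 3: C 23, A 33, D 61. D has a majority.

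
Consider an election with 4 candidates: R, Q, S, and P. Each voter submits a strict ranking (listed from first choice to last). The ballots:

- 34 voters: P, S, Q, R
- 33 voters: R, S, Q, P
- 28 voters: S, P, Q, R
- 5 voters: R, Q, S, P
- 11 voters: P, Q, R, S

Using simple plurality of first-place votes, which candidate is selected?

First-place votes: R 38, Q 0, S 28, P 45.
P has the most first-place votes.

P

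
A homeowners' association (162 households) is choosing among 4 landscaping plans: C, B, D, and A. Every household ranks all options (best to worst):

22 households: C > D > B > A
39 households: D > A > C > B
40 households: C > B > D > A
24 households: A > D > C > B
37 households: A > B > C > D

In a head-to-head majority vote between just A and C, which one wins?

A

Voters preferring A to C: 100; preferring C to A: 62.
A wins the head-to-head.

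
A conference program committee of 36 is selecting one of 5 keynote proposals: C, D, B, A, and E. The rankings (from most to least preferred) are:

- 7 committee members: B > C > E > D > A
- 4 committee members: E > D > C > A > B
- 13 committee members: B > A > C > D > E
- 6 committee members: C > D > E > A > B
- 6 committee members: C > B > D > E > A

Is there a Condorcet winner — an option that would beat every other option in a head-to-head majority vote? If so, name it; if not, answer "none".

B vs C: 20–16 for B.
B vs D: 26–10 for B.
B vs A: 26–10 for B.
B vs E: 26–10 for B.
B beats every other option head-to-head.

B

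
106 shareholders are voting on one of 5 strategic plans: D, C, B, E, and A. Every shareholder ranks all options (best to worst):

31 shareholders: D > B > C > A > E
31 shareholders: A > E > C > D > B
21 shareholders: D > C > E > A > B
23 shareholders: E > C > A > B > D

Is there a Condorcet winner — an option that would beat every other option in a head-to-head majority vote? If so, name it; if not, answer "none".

none

Checking pairwise contests:
C beats D 54–52.
E beats C 54–52.
D beats B 83–23.
A beats E 62–44.
C beats A 75–31.
Every option loses at least one head-to-head, so there is no Condorcet winner.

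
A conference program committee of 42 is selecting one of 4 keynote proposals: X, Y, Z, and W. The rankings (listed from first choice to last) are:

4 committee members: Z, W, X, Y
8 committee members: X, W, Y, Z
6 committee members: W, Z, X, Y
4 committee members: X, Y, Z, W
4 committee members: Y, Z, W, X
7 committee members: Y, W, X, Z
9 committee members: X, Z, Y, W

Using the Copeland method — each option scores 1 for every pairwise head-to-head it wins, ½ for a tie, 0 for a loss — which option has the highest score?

X: beats Y and Z; ties W → score 2.5.
Y: beats Z and W; loses to X → score 2.
Z: ties W; loses to X and Y → score 0.5.
W: ties X and Z; loses to Y → score 1.
X has the best pairwise record.

X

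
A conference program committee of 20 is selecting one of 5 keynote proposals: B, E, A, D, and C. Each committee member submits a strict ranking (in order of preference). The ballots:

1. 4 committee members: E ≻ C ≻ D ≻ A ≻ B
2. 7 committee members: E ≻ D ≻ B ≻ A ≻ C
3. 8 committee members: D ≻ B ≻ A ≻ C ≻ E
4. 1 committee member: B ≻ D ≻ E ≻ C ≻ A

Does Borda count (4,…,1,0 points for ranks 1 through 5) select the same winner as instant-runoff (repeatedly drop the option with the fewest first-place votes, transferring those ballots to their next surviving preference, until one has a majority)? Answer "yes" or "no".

Borda — scores: B 42, E 46, A 27, D 64, C 21. Winner: D.
Instant-runoff — R1 B 1, E 11, A 0, D 8, C 0 (E winner). Winner: E.
The two methods disagree.

no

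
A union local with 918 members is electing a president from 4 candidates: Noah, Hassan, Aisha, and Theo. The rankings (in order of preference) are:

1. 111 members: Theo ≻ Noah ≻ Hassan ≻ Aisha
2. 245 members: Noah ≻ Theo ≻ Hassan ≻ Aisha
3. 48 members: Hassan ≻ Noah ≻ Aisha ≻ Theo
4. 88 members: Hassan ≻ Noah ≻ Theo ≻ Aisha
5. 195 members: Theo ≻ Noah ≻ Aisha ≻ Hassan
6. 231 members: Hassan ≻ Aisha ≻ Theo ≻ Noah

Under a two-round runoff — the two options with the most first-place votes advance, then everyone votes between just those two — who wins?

Round 1 first-place votes: Noah 245, Hassan 367, Aisha 0, Theo 306.
Hassan and Theo advance.
Runoff: Hassan is preferred to Theo by 367 voters; Theo by 551.
Theo wins the runoff.

Theo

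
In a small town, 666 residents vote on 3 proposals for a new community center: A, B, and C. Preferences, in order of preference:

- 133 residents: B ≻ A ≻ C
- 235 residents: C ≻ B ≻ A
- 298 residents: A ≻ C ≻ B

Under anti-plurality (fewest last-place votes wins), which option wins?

Last-place votes: A 235, B 298, C 133.
C is ranked last by the fewest voters, so C wins.

C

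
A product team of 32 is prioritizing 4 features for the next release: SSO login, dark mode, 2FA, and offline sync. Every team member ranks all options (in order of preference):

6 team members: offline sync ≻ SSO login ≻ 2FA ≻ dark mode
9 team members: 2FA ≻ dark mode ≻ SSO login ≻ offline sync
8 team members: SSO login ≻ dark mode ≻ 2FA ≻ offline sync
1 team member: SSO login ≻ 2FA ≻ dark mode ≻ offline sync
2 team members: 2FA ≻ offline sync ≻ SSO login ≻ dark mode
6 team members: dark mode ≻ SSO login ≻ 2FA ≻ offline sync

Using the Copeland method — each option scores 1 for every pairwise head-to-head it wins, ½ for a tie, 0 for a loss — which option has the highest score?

SSO login: beats dark mode, 2FA, and offline sync → score 3.
dark mode: beats offline sync; loses to SSO login and 2FA → score 1.
2FA: beats dark mode and offline sync; loses to SSO login → score 2.
offline sync: loses to SSO login, dark mode, and 2FA → score 0.
SSO login has the best pairwise record.

SSO login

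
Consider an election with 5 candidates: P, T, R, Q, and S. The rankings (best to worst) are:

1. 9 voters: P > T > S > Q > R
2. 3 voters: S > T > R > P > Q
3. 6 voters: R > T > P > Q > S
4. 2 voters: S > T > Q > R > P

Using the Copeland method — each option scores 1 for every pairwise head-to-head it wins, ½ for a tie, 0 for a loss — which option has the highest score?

T

P: beats Q and S; loses to T and R → score 2.
T: beats P, R, Q, and S → score 4.
R: beats P; loses to T, Q, and S → score 1.
Q: beats R; loses to P, T, and S → score 1.
S: beats R and Q; loses to P and T → score 2.
T has the best pairwise record.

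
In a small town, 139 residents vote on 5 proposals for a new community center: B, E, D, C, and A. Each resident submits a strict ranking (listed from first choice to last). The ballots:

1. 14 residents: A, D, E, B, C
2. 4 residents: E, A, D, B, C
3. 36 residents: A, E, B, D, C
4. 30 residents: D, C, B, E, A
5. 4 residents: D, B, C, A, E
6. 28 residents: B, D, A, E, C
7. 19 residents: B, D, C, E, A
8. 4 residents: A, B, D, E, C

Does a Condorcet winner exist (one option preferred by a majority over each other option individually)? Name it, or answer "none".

B

B vs E: 85–54 for B.
B vs D: 87–52 for B.
B vs C: 109–30 for B.
B vs A: 81–58 for B.
B beats every other option head-to-head.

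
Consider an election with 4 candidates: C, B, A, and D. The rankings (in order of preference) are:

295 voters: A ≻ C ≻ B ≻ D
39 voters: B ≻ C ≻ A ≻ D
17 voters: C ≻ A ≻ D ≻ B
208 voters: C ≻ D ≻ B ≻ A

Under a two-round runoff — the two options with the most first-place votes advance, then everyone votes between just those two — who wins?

A

Round 1 first-place votes: C 225, B 39, A 295, D 0.
A and C advance.
Runoff: A is preferred to C by 295 voters; C by 264.
A wins the runoff.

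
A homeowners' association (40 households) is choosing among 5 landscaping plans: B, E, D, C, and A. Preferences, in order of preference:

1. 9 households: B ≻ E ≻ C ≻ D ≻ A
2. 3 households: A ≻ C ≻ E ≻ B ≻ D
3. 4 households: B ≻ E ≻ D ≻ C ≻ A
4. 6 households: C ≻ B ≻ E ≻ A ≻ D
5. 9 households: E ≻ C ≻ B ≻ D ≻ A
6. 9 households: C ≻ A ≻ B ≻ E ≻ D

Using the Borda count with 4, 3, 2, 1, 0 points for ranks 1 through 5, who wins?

B: 9·4 + 3·1 + 4·4 + 6·3 + 9·2 + 9·2 = 109
E: 9·3 + 3·2 + 4·3 + 6·2 + 9·4 + 9·1 = 102
D: 9·1 + 3·0 + 4·2 + 6·0 + 9·1 + 9·0 = 26
C: 9·2 + 3·3 + 4·1 + 6·4 + 9·3 + 9·4 = 118
A: 9·0 + 3·4 + 4·0 + 6·1 + 9·0 + 9·3 = 45
C has the highest Borda score (118).

C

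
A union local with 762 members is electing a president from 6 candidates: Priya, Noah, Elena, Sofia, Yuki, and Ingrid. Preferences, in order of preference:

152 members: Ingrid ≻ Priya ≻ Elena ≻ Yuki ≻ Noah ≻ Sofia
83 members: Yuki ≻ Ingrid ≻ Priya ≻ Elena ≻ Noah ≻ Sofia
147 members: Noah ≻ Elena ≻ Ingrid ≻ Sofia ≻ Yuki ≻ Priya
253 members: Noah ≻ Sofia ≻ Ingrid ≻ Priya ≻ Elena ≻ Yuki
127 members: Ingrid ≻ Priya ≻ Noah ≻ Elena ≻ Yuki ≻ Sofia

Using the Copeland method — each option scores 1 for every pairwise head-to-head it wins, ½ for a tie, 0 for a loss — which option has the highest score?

Priya: beats Elena and Yuki; loses to Noah, Sofia, and Ingrid → score 2.
Noah: beats Priya, Elena, Sofia, Yuki, and Ingrid → score 5.
Elena: beats Sofia and Yuki; loses to Priya, Noah, and Ingrid → score 2.
Sofia: beats Priya and Yuki; loses to Noah, Elena, and Ingrid → score 2.
Yuki: loses to Priya, Noah, Elena, Sofia, and Ingrid → score 0.
Ingrid: beats Priya, Elena, Sofia, and Yuki; loses to Noah → score 4.
Noah has the best pairwise record.

Noah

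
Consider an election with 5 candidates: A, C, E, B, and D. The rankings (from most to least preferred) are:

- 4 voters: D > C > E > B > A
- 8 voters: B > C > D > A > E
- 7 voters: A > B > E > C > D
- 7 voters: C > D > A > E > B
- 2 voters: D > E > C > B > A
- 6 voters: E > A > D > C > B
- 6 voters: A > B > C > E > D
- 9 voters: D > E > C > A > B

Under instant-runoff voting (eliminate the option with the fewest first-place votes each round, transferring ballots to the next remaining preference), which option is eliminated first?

E

Round 1: A 13, C 7, E 6, B 8, D 15. Eliminate E.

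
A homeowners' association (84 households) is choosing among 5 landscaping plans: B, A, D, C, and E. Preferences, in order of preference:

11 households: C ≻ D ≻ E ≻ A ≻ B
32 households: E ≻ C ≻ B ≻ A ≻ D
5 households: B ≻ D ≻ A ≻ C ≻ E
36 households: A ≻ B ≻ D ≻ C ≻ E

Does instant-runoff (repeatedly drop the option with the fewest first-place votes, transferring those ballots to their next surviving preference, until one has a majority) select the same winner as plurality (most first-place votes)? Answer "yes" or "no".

Instant-runoff — R1 B 5, A 36, D 0, C 11, E 32 (D out); R2 B 5, A 36, C 11, E 32 (B out); R3 A 41, C 11, E 32 (C out); R4 A 41, E 43 (E winner). Winner: E.
Plurality — first-place votes: B 5, A 36, D 0, C 11, E 32. Winner: A.
The two methods disagree.

no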